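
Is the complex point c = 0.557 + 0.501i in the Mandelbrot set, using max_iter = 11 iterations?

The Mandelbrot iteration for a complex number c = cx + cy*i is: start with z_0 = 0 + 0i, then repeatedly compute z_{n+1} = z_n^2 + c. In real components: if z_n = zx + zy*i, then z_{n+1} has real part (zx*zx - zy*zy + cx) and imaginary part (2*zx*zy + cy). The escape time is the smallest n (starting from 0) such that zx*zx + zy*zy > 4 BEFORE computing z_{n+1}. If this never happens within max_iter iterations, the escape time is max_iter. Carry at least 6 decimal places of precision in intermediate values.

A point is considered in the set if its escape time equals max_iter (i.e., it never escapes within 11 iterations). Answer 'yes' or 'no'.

z_0 = 0 + 0i, c = 0.5570 + 0.5010i
Iter 1: z = 0.5570 + 0.5010i, |z|^2 = 0.5613
Iter 2: z = 0.6162 + 1.0591i, |z|^2 = 1.5015
Iter 3: z = -0.1850 + 1.8064i, |z|^2 = 3.2971
Iter 4: z = -2.6717 + -0.1672i, |z|^2 = 7.1660
Escaped at iteration 4

Answer: no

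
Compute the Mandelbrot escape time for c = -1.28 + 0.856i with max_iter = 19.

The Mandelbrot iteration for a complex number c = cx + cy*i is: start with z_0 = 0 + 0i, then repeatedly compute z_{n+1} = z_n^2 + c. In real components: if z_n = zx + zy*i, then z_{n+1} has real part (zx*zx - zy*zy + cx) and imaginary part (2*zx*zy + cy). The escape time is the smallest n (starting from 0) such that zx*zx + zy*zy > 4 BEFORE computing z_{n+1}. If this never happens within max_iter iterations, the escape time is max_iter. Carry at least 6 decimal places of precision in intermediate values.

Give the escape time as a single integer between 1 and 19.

Answer: 3

Derivation:
z_0 = 0 + 0i, c = -1.2800 + 0.8560i
Iter 1: z = -1.2800 + 0.8560i, |z|^2 = 2.3711
Iter 2: z = -0.3743 + -1.3354i, |z|^2 = 1.9233
Iter 3: z = -2.9231 + 1.8557i, |z|^2 = 11.9881
Escaped at iteration 3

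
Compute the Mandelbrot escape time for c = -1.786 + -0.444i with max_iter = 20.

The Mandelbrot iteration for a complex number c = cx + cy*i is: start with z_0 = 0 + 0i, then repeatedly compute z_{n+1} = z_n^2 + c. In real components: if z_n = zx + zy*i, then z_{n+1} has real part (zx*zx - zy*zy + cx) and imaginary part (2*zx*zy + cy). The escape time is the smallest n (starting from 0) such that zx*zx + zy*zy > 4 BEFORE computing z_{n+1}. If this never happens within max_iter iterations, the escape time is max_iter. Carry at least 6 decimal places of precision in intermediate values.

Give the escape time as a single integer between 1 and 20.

z_0 = 0 + 0i, c = -1.7860 + -0.4440i
Iter 1: z = -1.7860 + -0.4440i, |z|^2 = 3.3869
Iter 2: z = 1.2067 + 1.1420i, |z|^2 = 2.7601
Iter 3: z = -1.6341 + 2.3119i, |z|^2 = 8.0152
Escaped at iteration 3

Answer: 3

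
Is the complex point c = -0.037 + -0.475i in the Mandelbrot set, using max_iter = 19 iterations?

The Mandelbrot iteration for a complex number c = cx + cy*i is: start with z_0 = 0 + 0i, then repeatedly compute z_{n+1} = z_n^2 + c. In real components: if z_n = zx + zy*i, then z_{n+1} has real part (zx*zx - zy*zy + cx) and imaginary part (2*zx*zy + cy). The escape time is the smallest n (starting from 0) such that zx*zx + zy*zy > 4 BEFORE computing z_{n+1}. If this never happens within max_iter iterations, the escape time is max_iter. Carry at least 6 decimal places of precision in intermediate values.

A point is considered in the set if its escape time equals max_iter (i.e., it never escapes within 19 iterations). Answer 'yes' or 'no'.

z_0 = 0 + 0i, c = -0.0370 + -0.4750i
Iter 1: z = -0.0370 + -0.4750i, |z|^2 = 0.2270
Iter 2: z = -0.2613 + -0.4398i, |z|^2 = 0.2617
Iter 3: z = -0.1622 + -0.2452i, |z|^2 = 0.0864
Iter 4: z = -0.0708 + -0.3955i, |z|^2 = 0.1614
Iter 5: z = -0.1884 + -0.4190i, |z|^2 = 0.2111
Iter 6: z = -0.1771 + -0.3171i, |z|^2 = 0.1319
Iter 7: z = -0.1062 + -0.3627i, |z|^2 = 0.1428
Iter 8: z = -0.1573 + -0.3980i, |z|^2 = 0.1831
Iter 9: z = -0.1706 + -0.3498i, |z|^2 = 0.1515
Iter 10: z = -0.1303 + -0.3556i, |z|^2 = 0.1434
Iter 11: z = -0.1465 + -0.3823i, |z|^2 = 0.1676
Iter 12: z = -0.1617 + -0.3630i, |z|^2 = 0.1579
Iter 13: z = -0.1426 + -0.3576i, |z|^2 = 0.1482
Iter 14: z = -0.1445 + -0.3730i, |z|^2 = 0.1600
Iter 15: z = -0.1553 + -0.3672i, |z|^2 = 0.1589
Iter 16: z = -0.1477 + -0.3610i, |z|^2 = 0.1521
Iter 17: z = -0.1455 + -0.3684i, |z|^2 = 0.1569
Iter 18: z = -0.1515 + -0.3678i, |z|^2 = 0.1582
Did not escape in 19 iterations → in set

Answer: yes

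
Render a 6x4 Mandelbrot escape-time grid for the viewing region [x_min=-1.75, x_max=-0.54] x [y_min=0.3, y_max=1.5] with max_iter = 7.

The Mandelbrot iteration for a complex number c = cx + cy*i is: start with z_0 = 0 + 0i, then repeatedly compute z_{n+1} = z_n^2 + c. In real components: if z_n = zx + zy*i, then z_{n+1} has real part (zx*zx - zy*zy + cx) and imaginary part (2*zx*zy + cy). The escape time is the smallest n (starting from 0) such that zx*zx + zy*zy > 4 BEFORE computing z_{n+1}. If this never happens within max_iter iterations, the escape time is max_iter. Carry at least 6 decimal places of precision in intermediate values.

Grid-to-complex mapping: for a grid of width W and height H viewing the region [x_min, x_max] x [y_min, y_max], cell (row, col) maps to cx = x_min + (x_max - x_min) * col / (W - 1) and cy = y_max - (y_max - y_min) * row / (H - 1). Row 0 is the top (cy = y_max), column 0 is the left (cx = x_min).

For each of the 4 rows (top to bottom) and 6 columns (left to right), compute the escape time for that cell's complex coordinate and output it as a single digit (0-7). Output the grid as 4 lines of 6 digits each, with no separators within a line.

(row=0, col=0): c = -1.7500 + 1.5000i → escape time 1
(row=0, col=1): c = -1.5080 + 1.5000i → escape time 1
(row=0, col=2): c = -1.2660 + 1.5000i → escape time 2
(row=0, col=3): c = -1.0240 + 1.5000i → escape time 2
(row=0, col=4): c = -0.7820 + 1.5000i → escape time 2
(row=0, col=5): c = -0.5400 + 1.5000i → escape time 2
(row=1, col=0): c = -1.7500 + 1.1000i → escape time 1
(row=1, col=1): c = -1.5080 + 1.1000i → escape time 2
(row=1, col=2): c = -1.2660 + 1.1000i → escape time 3
(row=1, col=3): c = -1.0240 + 1.1000i → escape time 3
(row=1, col=4): c = -0.7820 + 1.1000i → escape time 3
(row=1, col=5): c = -0.5400 + 1.1000i → escape time 3
(row=2, col=0): c = -1.7500 + 0.7000i → escape time 3
(row=2, col=1): c = -1.5080 + 0.7000i → escape time 3
(row=2, col=2): c = -1.2660 + 0.7000i → escape time 3
(row=2, col=3): c = -1.0240 + 0.7000i → escape time 4
(row=2, col=4): c = -0.7820 + 0.7000i → escape time 4
(row=2, col=5): c = -0.5400 + 0.7000i → escape time 7
(row=3, col=0): c = -1.7500 + 0.3000i → escape time 4
(row=3, col=1): c = -1.5080 + 0.3000i → escape time 5
(row=3, col=2): c = -1.2660 + 0.3000i → escape time 7
(row=3, col=3): c = -1.0240 + 0.3000i → escape time 7
(row=3, col=4): c = -0.7820 + 0.3000i → escape time 7
(row=3, col=5): c = -0.5400 + 0.3000i → escape time 7

Answer: 112222
123333
333447
457777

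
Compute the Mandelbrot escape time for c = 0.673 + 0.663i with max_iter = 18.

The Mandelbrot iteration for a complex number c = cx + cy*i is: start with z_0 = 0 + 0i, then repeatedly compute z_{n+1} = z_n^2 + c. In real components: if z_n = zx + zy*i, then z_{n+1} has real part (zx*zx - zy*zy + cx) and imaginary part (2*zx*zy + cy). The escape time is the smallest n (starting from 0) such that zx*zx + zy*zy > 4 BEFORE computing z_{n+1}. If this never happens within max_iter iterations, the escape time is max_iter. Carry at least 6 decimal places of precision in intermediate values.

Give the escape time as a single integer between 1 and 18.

Answer: 3

Derivation:
z_0 = 0 + 0i, c = 0.6730 + 0.6630i
Iter 1: z = 0.6730 + 0.6630i, |z|^2 = 0.8925
Iter 2: z = 0.6864 + 1.5554i, |z|^2 = 2.8904
Iter 3: z = -1.2752 + 2.7981i, |z|^2 = 9.4556
Escaped at iteration 3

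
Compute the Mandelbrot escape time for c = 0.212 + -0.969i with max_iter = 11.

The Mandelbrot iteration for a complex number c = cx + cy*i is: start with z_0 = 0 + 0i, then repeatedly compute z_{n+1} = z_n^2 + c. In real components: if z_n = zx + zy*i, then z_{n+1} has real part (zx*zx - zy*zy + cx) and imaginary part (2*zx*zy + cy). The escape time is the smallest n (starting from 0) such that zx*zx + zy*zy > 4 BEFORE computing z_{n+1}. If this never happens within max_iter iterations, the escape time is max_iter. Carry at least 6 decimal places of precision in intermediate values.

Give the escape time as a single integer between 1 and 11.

Answer: 4

Derivation:
z_0 = 0 + 0i, c = 0.2120 + -0.9690i
Iter 1: z = 0.2120 + -0.9690i, |z|^2 = 0.9839
Iter 2: z = -0.6820 + -1.3799i, |z|^2 = 2.3691
Iter 3: z = -1.2269 + 0.9132i, |z|^2 = 2.3391
Iter 4: z = 0.8833 + -3.2097i, |z|^2 = 11.0821
Escaped at iteration 4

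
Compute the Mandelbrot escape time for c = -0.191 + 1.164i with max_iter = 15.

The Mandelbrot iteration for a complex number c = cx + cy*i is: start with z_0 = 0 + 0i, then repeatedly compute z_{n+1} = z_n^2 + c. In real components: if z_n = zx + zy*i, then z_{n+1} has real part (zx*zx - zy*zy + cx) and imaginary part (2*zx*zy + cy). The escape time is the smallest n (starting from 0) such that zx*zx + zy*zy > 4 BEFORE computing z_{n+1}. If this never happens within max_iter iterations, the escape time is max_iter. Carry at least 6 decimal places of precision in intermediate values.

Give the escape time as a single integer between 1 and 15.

Answer: 4

Derivation:
z_0 = 0 + 0i, c = -0.1910 + 1.1640i
Iter 1: z = -0.1910 + 1.1640i, |z|^2 = 1.3914
Iter 2: z = -1.5094 + 0.7194i, |z|^2 = 2.7958
Iter 3: z = 1.5699 + -1.0076i, |z|^2 = 3.4797
Iter 4: z = 1.2582 + -1.9996i, |z|^2 = 5.5815
Escaped at iteration 4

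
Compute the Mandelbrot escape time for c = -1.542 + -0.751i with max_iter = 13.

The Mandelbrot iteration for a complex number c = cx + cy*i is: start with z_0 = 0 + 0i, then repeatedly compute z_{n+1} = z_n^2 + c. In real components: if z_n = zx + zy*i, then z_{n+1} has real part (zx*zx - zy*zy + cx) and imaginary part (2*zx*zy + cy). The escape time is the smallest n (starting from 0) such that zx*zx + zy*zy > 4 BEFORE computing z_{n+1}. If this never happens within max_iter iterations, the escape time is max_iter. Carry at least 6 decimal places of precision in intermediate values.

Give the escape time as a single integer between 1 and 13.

Answer: 3

Derivation:
z_0 = 0 + 0i, c = -1.5420 + -0.7510i
Iter 1: z = -1.5420 + -0.7510i, |z|^2 = 2.9418
Iter 2: z = 0.2718 + 1.5651i, |z|^2 = 2.5233
Iter 3: z = -3.9176 + 0.0997i, |z|^2 = 15.3578
Escaped at iteration 3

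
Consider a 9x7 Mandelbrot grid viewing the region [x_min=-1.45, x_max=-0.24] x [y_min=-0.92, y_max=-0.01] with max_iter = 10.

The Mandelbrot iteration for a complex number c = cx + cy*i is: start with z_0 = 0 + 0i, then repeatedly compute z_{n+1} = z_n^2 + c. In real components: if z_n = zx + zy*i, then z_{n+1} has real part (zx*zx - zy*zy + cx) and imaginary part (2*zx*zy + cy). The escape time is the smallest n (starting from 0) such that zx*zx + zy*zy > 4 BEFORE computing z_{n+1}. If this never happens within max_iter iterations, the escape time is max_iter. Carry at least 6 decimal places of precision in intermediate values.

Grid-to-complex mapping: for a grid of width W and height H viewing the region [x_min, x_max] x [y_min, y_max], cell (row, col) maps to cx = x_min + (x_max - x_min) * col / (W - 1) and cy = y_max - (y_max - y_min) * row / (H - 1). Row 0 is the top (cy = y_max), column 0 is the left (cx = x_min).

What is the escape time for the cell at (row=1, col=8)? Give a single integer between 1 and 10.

z_0 = 0 + 0i, c = -0.2400 + -0.1617i
Iter 1: z = -0.2400 + -0.1617i, |z|^2 = 0.0837
Iter 2: z = -0.2085 + -0.0841i, |z|^2 = 0.0506
Iter 3: z = -0.2036 + -0.1266i, |z|^2 = 0.0575
Iter 4: z = -0.2146 + -0.1101i, |z|^2 = 0.0582
Iter 5: z = -0.2061 + -0.1144i, |z|^2 = 0.0556
Iter 6: z = -0.2106 + -0.1145i, |z|^2 = 0.0575
Iter 7: z = -0.2088 + -0.1134i, |z|^2 = 0.0564
Iter 8: z = -0.2093 + -0.1143i, |z|^2 = 0.0569
Iter 9: z = -0.2093 + -0.1138i, |z|^2 = 0.0567

Answer: 10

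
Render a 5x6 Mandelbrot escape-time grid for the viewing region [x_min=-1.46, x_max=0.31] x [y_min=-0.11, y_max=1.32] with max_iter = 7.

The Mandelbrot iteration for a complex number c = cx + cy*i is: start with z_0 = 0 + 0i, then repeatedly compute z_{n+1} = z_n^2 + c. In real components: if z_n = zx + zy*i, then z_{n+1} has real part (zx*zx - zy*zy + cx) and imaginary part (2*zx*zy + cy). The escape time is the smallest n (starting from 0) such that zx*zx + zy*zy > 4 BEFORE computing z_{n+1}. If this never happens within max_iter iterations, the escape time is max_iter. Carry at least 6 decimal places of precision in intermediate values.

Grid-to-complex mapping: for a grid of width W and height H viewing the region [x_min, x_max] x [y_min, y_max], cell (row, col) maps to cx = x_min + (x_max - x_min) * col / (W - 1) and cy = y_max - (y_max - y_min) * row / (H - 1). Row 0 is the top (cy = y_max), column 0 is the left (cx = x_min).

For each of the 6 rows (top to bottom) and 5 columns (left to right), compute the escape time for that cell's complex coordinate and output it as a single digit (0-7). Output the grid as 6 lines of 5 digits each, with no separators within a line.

Answer: 22322
23473
33675
35777
57777
77777

Derivation:
(row=0, col=0): c = -1.4600 + 1.3200i → escape time 2
(row=0, col=1): c = -1.0175 + 1.3200i → escape time 2
(row=0, col=2): c = -0.5750 + 1.3200i → escape time 3
(row=0, col=3): c = -0.1325 + 1.3200i → escape time 2
(row=0, col=4): c = 0.3100 + 1.3200i → escape time 2
(row=1, col=0): c = -1.4600 + 1.0340i → escape time 2
(row=1, col=1): c = -1.0175 + 1.0340i → escape time 3
(row=1, col=2): c = -0.5750 + 1.0340i → escape time 4
(row=1, col=3): c = -0.1325 + 1.0340i → escape time 7
(row=1, col=4): c = 0.3100 + 1.0340i → escape time 3
(row=2, col=0): c = -1.4600 + 0.7480i → escape time 3
(row=2, col=1): c = -1.0175 + 0.7480i → escape time 3
(row=2, col=2): c = -0.5750 + 0.7480i → escape time 6
(row=2, col=3): c = -0.1325 + 0.7480i → escape time 7
(row=2, col=4): c = 0.3100 + 0.7480i → escape time 5
(row=3, col=0): c = -1.4600 + 0.4620i → escape time 3
(row=3, col=1): c = -1.0175 + 0.4620i → escape time 5
(row=3, col=2): c = -0.5750 + 0.4620i → escape time 7
(row=3, col=3): c = -0.1325 + 0.4620i → escape time 7
(row=3, col=4): c = 0.3100 + 0.4620i → escape time 7
(row=4, col=0): c = -1.4600 + 0.1760i → escape time 5
(row=4, col=1): c = -1.0175 + 0.1760i → escape time 7
(row=4, col=2): c = -0.5750 + 0.1760i → escape time 7
(row=4, col=3): c = -0.1325 + 0.1760i → escape time 7
(row=4, col=4): c = 0.3100 + 0.1760i → escape time 7
(row=5, col=0): c = -1.4600 + -0.1100i → escape time 7
(row=5, col=1): c = -1.0175 + -0.1100i → escape time 7
(row=5, col=2): c = -0.5750 + -0.1100i → escape time 7
(row=5, col=3): c = -0.1325 + -0.1100i → escape time 7
(row=5, col=4): c = 0.3100 + -0.1100i → escape time 7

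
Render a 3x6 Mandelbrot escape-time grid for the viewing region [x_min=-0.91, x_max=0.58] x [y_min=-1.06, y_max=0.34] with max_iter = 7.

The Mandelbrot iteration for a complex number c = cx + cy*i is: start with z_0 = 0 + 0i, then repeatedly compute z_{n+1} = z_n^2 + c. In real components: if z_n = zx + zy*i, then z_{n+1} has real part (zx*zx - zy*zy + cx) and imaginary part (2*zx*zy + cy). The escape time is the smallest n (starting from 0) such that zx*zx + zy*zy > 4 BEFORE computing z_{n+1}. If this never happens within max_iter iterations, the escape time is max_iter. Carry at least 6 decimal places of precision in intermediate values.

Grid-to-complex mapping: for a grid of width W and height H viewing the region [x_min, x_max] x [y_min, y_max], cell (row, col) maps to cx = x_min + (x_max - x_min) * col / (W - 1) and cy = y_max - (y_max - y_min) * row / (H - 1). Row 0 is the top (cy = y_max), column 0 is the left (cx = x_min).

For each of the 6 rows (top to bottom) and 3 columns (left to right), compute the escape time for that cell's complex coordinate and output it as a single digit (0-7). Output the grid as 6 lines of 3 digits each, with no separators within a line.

(row=0, col=0): c = -0.9100 + 0.3400i → escape time 7
(row=0, col=1): c = -0.1650 + 0.3400i → escape time 7
(row=0, col=2): c = 0.5800 + 0.3400i → escape time 4
(row=1, col=0): c = -0.9100 + 0.0600i → escape time 7
(row=1, col=1): c = -0.1650 + 0.0600i → escape time 7
(row=1, col=2): c = 0.5800 + 0.0600i → escape time 4
(row=2, col=0): c = -0.9100 + -0.2200i → escape time 7
(row=2, col=1): c = -0.1650 + -0.2200i → escape time 7
(row=2, col=2): c = 0.5800 + -0.2200i → escape time 4
(row=3, col=0): c = -0.9100 + -0.5000i → escape time 5
(row=3, col=1): c = -0.1650 + -0.5000i → escape time 7
(row=3, col=2): c = 0.5800 + -0.5000i → escape time 4
(row=4, col=0): c = -0.9100 + -0.7800i → escape time 4
(row=4, col=1): c = -0.1650 + -0.7800i → escape time 7
(row=4, col=2): c = 0.5800 + -0.7800i → escape time 3
(row=5, col=0): c = -0.9100 + -1.0600i → escape time 3
(row=5, col=1): c = -0.1650 + -1.0600i → escape time 7
(row=5, col=2): c = 0.5800 + -1.0600i → escape time 2

Answer: 774
774
774
574
473
372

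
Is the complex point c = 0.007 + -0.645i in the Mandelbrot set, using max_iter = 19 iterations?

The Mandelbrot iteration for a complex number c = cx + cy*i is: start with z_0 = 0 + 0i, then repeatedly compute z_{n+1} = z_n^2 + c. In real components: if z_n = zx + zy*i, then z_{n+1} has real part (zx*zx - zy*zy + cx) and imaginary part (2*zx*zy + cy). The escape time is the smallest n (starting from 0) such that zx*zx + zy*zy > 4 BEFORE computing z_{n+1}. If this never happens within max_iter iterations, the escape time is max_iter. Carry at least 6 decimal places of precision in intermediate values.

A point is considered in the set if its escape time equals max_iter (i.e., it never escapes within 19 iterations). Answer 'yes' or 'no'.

Answer: yes

Derivation:
z_0 = 0 + 0i, c = 0.0070 + -0.6450i
Iter 1: z = 0.0070 + -0.6450i, |z|^2 = 0.4161
Iter 2: z = -0.4090 + -0.6540i, |z|^2 = 0.5950
Iter 3: z = -0.2535 + -0.1100i, |z|^2 = 0.0764
Iter 4: z = 0.0592 + -0.5892i, |z|^2 = 0.3507
Iter 5: z = -0.3367 + -0.7147i, |z|^2 = 0.6242
Iter 6: z = -0.3905 + -0.1638i, |z|^2 = 0.1793
Iter 7: z = 0.1326 + -0.5171i, |z|^2 = 0.2850
Iter 8: z = -0.2428 + -0.7822i, |z|^2 = 0.6708
Iter 9: z = -0.5458 + -0.2651i, |z|^2 = 0.3682
Iter 10: z = 0.2346 + -0.3556i, |z|^2 = 0.1815
Iter 11: z = -0.0644 + -0.8119i, |z|^2 = 0.6633
Iter 12: z = -0.6480 + -0.5405i, |z|^2 = 0.7120
Iter 13: z = 0.1347 + 0.0555i, |z|^2 = 0.0212
Iter 14: z = 0.0221 + -0.6301i, |z|^2 = 0.3975
Iter 15: z = -0.3895 + -0.6728i, |z|^2 = 0.6044
Iter 16: z = -0.2940 + -0.1209i, |z|^2 = 0.1010
Iter 17: z = 0.0788 + -0.5739i, |z|^2 = 0.3356
Iter 18: z = -0.3162 + -0.7355i, |z|^2 = 0.6409
Did not escape in 19 iterations → in set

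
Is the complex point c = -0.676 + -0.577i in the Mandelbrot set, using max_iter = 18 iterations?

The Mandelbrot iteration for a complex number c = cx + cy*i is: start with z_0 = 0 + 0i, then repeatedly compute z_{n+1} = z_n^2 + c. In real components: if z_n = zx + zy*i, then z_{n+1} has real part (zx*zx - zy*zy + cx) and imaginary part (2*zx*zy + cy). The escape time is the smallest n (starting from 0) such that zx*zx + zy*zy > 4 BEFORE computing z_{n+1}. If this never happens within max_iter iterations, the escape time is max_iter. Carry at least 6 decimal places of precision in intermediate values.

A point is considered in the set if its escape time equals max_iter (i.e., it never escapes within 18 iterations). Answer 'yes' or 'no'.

Answer: no

Derivation:
z_0 = 0 + 0i, c = -0.6760 + -0.5770i
Iter 1: z = -0.6760 + -0.5770i, |z|^2 = 0.7899
Iter 2: z = -0.5520 + 0.2031i, |z|^2 = 0.3459
Iter 3: z = -0.4126 + -0.8012i, |z|^2 = 0.8122
Iter 4: z = -1.1477 + 0.0842i, |z|^2 = 1.3243
Iter 5: z = 0.6341 + -0.7702i, |z|^2 = 0.9953
Iter 6: z = -0.8670 + -1.5538i, |z|^2 = 3.1660
Iter 7: z = -2.3384 + 2.1174i, |z|^2 = 9.9515
Escaped at iteration 7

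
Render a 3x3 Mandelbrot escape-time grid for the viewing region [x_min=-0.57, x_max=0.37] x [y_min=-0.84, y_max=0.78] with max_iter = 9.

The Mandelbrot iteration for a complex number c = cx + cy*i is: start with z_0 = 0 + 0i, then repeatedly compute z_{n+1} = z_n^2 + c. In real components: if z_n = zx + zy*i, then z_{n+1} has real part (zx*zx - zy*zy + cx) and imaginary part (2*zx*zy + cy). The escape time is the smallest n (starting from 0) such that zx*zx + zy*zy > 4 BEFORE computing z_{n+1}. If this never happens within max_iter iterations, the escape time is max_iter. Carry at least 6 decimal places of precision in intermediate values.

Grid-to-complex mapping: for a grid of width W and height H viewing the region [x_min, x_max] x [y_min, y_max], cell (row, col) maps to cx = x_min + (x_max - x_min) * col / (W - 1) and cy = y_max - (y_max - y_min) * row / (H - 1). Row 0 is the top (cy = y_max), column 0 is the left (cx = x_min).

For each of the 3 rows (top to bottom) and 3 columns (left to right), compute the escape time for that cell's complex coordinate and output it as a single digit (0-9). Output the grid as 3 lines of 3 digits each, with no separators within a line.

Answer: 594
998
494

Derivation:
(row=0, col=0): c = -0.5700 + 0.7800i → escape time 5
(row=0, col=1): c = -0.1000 + 0.7800i → escape time 9
(row=0, col=2): c = 0.3700 + 0.7800i → escape time 4
(row=1, col=0): c = -0.5700 + -0.0300i → escape time 9
(row=1, col=1): c = -0.1000 + -0.0300i → escape time 9
(row=1, col=2): c = 0.3700 + -0.0300i → escape time 8
(row=2, col=0): c = -0.5700 + -0.8400i → escape time 4
(row=2, col=1): c = -0.1000 + -0.8400i → escape time 9
(row=2, col=2): c = 0.3700 + -0.8400i → escape time 4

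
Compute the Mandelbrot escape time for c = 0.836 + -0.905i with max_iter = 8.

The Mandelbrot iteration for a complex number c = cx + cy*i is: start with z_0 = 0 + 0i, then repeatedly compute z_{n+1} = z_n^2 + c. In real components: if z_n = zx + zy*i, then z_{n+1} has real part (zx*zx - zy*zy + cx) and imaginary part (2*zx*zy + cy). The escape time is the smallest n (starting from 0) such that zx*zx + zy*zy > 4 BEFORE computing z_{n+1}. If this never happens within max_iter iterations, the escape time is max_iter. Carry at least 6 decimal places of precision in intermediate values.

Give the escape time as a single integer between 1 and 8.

Answer: 2

Derivation:
z_0 = 0 + 0i, c = 0.8360 + -0.9050i
Iter 1: z = 0.8360 + -0.9050i, |z|^2 = 1.5179
Iter 2: z = 0.7159 + -2.4182i, |z|^2 = 6.3600
Escaped at iteration 2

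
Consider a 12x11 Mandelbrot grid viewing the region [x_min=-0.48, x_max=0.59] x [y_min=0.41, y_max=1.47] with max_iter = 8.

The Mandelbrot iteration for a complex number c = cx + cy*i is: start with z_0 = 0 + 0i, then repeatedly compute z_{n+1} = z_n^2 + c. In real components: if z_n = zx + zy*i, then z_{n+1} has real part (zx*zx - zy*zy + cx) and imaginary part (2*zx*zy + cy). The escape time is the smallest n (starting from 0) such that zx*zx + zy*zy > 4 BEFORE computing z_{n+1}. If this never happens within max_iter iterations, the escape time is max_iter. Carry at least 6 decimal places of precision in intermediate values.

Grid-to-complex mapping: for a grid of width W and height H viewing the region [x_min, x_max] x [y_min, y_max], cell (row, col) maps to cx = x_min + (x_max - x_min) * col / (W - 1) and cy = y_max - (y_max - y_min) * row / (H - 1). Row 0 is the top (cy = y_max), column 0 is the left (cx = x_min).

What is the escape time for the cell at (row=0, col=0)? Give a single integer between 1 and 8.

z_0 = 0 + 0i, c = -0.4800 + 1.4700i
Iter 1: z = -0.4800 + 1.4700i, |z|^2 = 2.3913
Iter 2: z = -2.4105 + 0.0588i, |z|^2 = 5.8140
Escaped at iteration 2

Answer: 2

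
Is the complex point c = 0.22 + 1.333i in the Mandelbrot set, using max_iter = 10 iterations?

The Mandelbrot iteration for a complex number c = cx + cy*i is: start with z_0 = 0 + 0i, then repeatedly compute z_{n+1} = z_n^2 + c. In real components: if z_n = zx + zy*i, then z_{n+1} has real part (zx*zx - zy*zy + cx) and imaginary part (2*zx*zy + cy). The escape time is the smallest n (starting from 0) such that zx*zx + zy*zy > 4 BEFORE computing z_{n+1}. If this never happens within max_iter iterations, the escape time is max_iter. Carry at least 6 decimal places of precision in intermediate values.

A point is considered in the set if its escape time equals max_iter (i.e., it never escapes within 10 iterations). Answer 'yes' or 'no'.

Answer: no

Derivation:
z_0 = 0 + 0i, c = 0.2200 + 1.3330i
Iter 1: z = 0.2200 + 1.3330i, |z|^2 = 1.8253
Iter 2: z = -1.5085 + 1.9195i, |z|^2 = 5.9601
Escaped at iteration 2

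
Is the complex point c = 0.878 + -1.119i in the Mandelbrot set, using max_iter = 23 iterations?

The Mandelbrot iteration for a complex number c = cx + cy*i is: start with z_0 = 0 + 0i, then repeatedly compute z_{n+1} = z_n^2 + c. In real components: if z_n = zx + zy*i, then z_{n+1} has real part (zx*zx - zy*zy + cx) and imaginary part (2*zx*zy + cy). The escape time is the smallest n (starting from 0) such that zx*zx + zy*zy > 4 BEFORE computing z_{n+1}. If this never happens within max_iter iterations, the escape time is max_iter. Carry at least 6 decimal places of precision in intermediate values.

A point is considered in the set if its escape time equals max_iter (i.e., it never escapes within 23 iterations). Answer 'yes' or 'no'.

z_0 = 0 + 0i, c = 0.8780 + -1.1190i
Iter 1: z = 0.8780 + -1.1190i, |z|^2 = 2.0230
Iter 2: z = 0.3967 + -3.0840i, |z|^2 = 9.6682
Escaped at iteration 2

Answer: no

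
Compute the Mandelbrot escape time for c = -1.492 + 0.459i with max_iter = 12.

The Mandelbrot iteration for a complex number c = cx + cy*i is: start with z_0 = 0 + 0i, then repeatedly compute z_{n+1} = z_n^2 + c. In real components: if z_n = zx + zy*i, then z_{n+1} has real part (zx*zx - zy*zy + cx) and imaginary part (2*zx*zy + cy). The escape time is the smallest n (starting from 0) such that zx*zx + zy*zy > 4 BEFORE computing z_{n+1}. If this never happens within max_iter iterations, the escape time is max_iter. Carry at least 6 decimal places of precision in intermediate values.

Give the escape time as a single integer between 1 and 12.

z_0 = 0 + 0i, c = -1.4920 + 0.4590i
Iter 1: z = -1.4920 + 0.4590i, |z|^2 = 2.4367
Iter 2: z = 0.5234 + -0.9107i, |z|^2 = 1.1032
Iter 3: z = -2.0474 + -0.4942i, |z|^2 = 4.4360
Escaped at iteration 3

Answer: 3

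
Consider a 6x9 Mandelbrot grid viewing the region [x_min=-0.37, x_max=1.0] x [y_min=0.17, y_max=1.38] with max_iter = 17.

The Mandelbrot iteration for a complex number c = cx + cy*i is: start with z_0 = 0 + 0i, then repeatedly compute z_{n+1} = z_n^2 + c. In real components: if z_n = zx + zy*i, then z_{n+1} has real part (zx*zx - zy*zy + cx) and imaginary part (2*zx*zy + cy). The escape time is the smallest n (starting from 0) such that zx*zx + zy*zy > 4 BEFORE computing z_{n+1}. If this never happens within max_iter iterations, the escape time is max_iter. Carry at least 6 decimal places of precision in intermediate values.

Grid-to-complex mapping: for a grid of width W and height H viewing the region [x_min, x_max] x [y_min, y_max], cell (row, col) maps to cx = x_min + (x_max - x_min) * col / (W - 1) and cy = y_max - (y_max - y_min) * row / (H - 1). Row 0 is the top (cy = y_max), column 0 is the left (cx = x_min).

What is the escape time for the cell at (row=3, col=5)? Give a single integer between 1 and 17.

Answer: 2

Derivation:
z_0 = 0 + 0i, c = 1.0000 + 0.9262i
Iter 1: z = 1.0000 + 0.9262i, |z|^2 = 1.8579
Iter 2: z = 1.1421 + 2.7787i, |z|^2 = 9.0258
Escaped at iteration 2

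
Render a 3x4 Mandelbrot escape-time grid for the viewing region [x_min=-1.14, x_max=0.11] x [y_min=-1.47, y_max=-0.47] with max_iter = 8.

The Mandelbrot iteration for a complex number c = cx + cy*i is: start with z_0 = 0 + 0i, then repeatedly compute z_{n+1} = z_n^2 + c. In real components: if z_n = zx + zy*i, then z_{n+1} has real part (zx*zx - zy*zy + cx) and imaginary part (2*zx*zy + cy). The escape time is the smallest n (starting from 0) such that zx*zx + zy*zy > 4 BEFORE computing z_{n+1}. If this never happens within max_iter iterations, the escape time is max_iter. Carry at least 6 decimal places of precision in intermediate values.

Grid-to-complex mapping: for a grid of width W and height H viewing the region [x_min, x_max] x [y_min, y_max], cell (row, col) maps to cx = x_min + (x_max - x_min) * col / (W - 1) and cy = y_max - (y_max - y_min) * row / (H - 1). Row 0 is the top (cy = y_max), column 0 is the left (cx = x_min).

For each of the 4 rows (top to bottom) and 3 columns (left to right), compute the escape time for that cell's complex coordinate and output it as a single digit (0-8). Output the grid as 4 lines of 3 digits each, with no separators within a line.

(row=0, col=0): c = -1.1400 + -0.4700i → escape time 5
(row=0, col=1): c = -0.5150 + -0.4700i → escape time 8
(row=0, col=2): c = 0.1100 + -0.4700i → escape time 8
(row=1, col=0): c = -1.1400 + -0.8033i → escape time 3
(row=1, col=1): c = -0.5150 + -0.8033i → escape time 5
(row=1, col=2): c = 0.1100 + -0.8033i → escape time 6
(row=2, col=0): c = -1.1400 + -1.1367i → escape time 3
(row=2, col=1): c = -0.5150 + -1.1367i → escape time 3
(row=2, col=2): c = 0.1100 + -1.1367i → escape time 3
(row=3, col=0): c = -1.1400 + -1.4700i → escape time 2
(row=3, col=1): c = -0.5150 + -1.4700i → escape time 2
(row=3, col=2): c = 0.1100 + -1.4700i → escape time 2

Answer: 588
356
333
222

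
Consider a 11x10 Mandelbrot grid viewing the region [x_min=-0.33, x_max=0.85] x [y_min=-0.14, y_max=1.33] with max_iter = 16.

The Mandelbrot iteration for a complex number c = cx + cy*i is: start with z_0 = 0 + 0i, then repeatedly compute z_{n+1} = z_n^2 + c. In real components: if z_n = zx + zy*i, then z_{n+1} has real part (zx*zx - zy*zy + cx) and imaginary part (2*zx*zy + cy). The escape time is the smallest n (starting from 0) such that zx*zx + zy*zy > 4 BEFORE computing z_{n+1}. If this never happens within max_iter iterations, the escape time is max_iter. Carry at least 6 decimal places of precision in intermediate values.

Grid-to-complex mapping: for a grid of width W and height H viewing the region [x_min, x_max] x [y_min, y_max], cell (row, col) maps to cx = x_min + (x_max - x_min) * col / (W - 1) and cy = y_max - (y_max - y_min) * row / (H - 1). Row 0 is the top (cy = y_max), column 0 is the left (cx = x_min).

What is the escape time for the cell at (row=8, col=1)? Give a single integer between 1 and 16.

z_0 = 0 + 0i, c = -0.2120 + 0.0233i
Iter 1: z = -0.2120 + 0.0233i, |z|^2 = 0.0455
Iter 2: z = -0.1676 + 0.0134i, |z|^2 = 0.0283
Iter 3: z = -0.1841 + 0.0188i, |z|^2 = 0.0342
Iter 4: z = -0.1785 + 0.0164i, |z|^2 = 0.0321
Iter 5: z = -0.1804 + 0.0175i, |z|^2 = 0.0329
Iter 6: z = -0.1798 + 0.0170i, |z|^2 = 0.0326
Iter 7: z = -0.1800 + 0.0172i, |z|^2 = 0.0327
Iter 8: z = -0.1799 + 0.0171i, |z|^2 = 0.0327
Iter 9: z = -0.1799 + 0.0172i, |z|^2 = 0.0327
Iter 10: z = -0.1799 + 0.0172i, |z|^2 = 0.0327
Iter 11: z = -0.1799 + 0.0172i, |z|^2 = 0.0327
Iter 12: z = -0.1799 + 0.0172i, |z|^2 = 0.0327
Iter 13: z = -0.1799 + 0.0172i, |z|^2 = 0.0327
Iter 14: z = -0.1799 + 0.0172i, |z|^2 = 0.0327
Iter 15: z = -0.1799 + 0.0172i, |z|^2 = 0.0327

Answer: 16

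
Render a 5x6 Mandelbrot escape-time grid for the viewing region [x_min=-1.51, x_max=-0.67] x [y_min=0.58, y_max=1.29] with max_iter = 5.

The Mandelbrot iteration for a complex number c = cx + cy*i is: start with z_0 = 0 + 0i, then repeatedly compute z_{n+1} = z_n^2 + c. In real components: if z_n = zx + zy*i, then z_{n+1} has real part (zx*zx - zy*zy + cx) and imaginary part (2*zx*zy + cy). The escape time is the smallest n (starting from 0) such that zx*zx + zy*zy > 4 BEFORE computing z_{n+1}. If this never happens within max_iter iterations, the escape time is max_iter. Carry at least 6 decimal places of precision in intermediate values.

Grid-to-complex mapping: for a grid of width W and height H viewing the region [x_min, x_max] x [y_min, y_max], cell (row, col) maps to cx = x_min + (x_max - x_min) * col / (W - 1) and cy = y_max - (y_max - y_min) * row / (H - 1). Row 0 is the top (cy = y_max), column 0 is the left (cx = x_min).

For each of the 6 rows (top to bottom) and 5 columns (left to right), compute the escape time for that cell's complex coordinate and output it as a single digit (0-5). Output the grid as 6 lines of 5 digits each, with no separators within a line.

Answer: 22223
22333
23334
33334
33345
33455

Derivation:
(row=0, col=0): c = -1.5100 + 1.2900i → escape time 2
(row=0, col=1): c = -1.3000 + 1.2900i → escape time 2
(row=0, col=2): c = -1.0900 + 1.2900i → escape time 2
(row=0, col=3): c = -0.8800 + 1.2900i → escape time 2
(row=0, col=4): c = -0.6700 + 1.2900i → escape time 3
(row=1, col=0): c = -1.5100 + 1.1480i → escape time 2
(row=1, col=1): c = -1.3000 + 1.1480i → escape time 2
(row=1, col=2): c = -1.0900 + 1.1480i → escape time 3
(row=1, col=3): c = -0.8800 + 1.1480i → escape time 3
(row=1, col=4): c = -0.6700 + 1.1480i → escape time 3
(row=2, col=0): c = -1.5100 + 1.0060i → escape time 2
(row=2, col=1): c = -1.3000 + 1.0060i → escape time 3
(row=2, col=2): c = -1.0900 + 1.0060i → escape time 3
(row=2, col=3): c = -0.8800 + 1.0060i → escape time 3
(row=2, col=4): c = -0.6700 + 1.0060i → escape time 4
(row=3, col=0): c = -1.5100 + 0.8640i → escape time 3
(row=3, col=1): c = -1.3000 + 0.8640i → escape time 3
(row=3, col=2): c = -1.0900 + 0.8640i → escape time 3
(row=3, col=3): c = -0.8800 + 0.8640i → escape time 3
(row=3, col=4): c = -0.6700 + 0.8640i → escape time 4
(row=4, col=0): c = -1.5100 + 0.7220i → escape time 3
(row=4, col=1): c = -1.3000 + 0.7220i → escape time 3
(row=4, col=2): c = -1.0900 + 0.7220i → escape time 3
(row=4, col=3): c = -0.8800 + 0.7220i → escape time 4
(row=4, col=4): c = -0.6700 + 0.7220i → escape time 5
(row=5, col=0): c = -1.5100 + 0.5800i → escape time 3
(row=5, col=1): c = -1.3000 + 0.5800i → escape time 3
(row=5, col=2): c = -1.0900 + 0.5800i → escape time 4
(row=5, col=3): c = -0.8800 + 0.5800i → escape time 5
(row=5, col=4): c = -0.6700 + 0.5800i → escape time 5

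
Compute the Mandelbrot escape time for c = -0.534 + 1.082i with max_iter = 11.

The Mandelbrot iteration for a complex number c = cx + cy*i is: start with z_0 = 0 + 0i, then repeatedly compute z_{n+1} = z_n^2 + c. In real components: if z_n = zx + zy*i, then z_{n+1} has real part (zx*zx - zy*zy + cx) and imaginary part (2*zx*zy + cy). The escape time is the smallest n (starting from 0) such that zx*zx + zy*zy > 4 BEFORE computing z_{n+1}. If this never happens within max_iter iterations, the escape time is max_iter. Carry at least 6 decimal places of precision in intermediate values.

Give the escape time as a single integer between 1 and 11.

Answer: 4

Derivation:
z_0 = 0 + 0i, c = -0.5340 + 1.0820i
Iter 1: z = -0.5340 + 1.0820i, |z|^2 = 1.4559
Iter 2: z = -1.4196 + -0.0736i, |z|^2 = 2.0206
Iter 3: z = 1.4758 + 1.2909i, |z|^2 = 3.8443
Iter 4: z = -0.0225 + 4.8921i, |z|^2 = 23.9331
Escaped at iteration 4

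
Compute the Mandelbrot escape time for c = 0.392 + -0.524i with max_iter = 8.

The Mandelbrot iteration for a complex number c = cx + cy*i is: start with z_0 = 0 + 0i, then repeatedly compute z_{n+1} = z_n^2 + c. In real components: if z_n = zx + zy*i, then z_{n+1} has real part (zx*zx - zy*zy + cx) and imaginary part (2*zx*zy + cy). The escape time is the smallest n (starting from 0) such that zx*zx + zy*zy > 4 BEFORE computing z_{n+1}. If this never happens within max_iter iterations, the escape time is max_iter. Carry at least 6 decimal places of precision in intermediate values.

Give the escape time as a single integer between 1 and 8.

z_0 = 0 + 0i, c = 0.3920 + -0.5240i
Iter 1: z = 0.3920 + -0.5240i, |z|^2 = 0.4282
Iter 2: z = 0.2711 + -0.9348i, |z|^2 = 0.9474
Iter 3: z = -0.4084 + -1.0308i, |z|^2 = 1.2294
Iter 4: z = -0.5038 + 0.3180i, |z|^2 = 0.3550
Iter 5: z = 0.5447 + -0.8444i, |z|^2 = 1.0098
Iter 6: z = -0.0243 + -1.4440i, |z|^2 = 2.0857
Iter 7: z = -1.6925 + -0.4539i, |z|^2 = 3.0705

Answer: 8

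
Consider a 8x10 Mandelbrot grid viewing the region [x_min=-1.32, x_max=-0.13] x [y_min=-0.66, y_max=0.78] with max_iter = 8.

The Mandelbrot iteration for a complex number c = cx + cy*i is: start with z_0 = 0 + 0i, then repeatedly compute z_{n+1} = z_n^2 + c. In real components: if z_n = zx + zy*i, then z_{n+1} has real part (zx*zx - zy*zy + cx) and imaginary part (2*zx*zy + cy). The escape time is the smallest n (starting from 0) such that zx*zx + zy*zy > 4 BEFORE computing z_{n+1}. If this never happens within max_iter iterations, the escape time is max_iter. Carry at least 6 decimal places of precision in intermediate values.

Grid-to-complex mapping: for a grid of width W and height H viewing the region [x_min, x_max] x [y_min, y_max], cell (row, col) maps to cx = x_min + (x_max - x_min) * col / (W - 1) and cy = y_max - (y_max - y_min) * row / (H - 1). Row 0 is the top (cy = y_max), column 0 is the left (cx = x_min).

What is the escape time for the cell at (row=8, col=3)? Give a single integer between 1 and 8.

Answer: 6

Derivation:
z_0 = 0 + 0i, c = -0.8100 + -0.5000i
Iter 1: z = -0.8100 + -0.5000i, |z|^2 = 0.9061
Iter 2: z = -0.4039 + 0.3100i, |z|^2 = 0.2592
Iter 3: z = -0.7430 + -0.7504i, |z|^2 = 1.1151
Iter 4: z = -0.8211 + 0.6151i, |z|^2 = 1.0526
Iter 5: z = -0.5141 + -1.5101i, |z|^2 = 2.5447
Iter 6: z = -2.8262 + 1.0525i, |z|^2 = 9.0950
Escaped at iteration 6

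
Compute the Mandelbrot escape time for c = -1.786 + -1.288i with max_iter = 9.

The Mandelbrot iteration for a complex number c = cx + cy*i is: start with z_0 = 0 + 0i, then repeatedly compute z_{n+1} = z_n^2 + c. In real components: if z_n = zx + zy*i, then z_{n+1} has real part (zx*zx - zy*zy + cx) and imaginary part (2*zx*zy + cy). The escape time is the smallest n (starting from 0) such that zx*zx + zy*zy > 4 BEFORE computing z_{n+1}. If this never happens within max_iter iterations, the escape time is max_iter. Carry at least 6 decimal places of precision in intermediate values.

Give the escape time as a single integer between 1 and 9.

z_0 = 0 + 0i, c = -1.7860 + -1.2880i
Iter 1: z = -1.7860 + -1.2880i, |z|^2 = 4.8487
Escaped at iteration 1

Answer: 1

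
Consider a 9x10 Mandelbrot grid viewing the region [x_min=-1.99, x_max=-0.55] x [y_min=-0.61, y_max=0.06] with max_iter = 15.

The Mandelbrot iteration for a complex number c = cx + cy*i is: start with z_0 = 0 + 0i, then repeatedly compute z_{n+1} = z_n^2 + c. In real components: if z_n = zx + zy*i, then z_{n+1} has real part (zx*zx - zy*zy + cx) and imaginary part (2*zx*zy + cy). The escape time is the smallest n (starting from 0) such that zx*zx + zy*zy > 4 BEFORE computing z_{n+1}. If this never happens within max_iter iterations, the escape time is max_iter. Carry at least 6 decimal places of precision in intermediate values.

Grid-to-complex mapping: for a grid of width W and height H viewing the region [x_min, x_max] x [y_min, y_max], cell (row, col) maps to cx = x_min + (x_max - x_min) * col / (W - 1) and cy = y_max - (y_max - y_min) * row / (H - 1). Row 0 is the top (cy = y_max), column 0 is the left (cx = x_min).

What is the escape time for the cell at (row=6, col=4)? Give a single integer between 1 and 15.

z_0 = 0 + 0i, c = -1.2700 + -0.3867i
Iter 1: z = -1.2700 + -0.3867i, |z|^2 = 1.7624
Iter 2: z = 0.1934 + 0.5955i, |z|^2 = 0.3920
Iter 3: z = -1.5872 + -0.1564i, |z|^2 = 2.5436
Iter 4: z = 1.2247 + 0.1097i, |z|^2 = 1.5119
Iter 5: z = 0.2179 + -0.1181i, |z|^2 = 0.0614
Iter 6: z = -1.2365 + -0.4381i, |z|^2 = 1.7208
Iter 7: z = 0.0669 + 0.6968i, |z|^2 = 0.4900
Iter 8: z = -1.7510 + -0.2934i, |z|^2 = 3.1521
Iter 9: z = 1.7100 + 0.6408i, |z|^2 = 3.3346
Iter 10: z = 1.2434 + 1.8048i, |z|^2 = 4.8033
Escaped at iteration 10

Answer: 10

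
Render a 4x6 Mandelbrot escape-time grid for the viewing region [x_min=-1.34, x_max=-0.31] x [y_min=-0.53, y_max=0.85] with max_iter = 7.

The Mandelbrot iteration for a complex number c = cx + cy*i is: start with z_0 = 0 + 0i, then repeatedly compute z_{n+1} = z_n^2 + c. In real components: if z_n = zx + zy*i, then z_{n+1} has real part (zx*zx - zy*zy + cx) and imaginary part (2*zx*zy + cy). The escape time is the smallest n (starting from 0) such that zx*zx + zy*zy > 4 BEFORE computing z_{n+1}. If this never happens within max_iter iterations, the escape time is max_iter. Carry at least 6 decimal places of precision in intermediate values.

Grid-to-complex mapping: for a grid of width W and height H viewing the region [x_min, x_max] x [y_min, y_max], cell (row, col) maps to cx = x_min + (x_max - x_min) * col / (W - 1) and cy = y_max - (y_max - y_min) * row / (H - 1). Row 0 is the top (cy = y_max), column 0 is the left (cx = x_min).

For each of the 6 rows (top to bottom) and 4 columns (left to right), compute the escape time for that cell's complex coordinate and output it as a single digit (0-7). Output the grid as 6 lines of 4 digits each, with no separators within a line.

(row=0, col=0): c = -1.3400 + 0.8500i → escape time 3
(row=0, col=1): c = -0.9967 + 0.8500i → escape time 3
(row=0, col=2): c = -0.6533 + 0.8500i → escape time 4
(row=0, col=3): c = -0.3100 + 0.8500i → escape time 7
(row=1, col=0): c = -1.3400 + 0.5740i → escape time 3
(row=1, col=1): c = -0.9967 + 0.5740i → escape time 5
(row=1, col=2): c = -0.6533 + 0.5740i → escape time 7
(row=1, col=3): c = -0.3100 + 0.5740i → escape time 7
(row=2, col=0): c = -1.3400 + 0.2980i → escape time 6
(row=2, col=1): c = -0.9967 + 0.2980i → escape time 7
(row=2, col=2): c = -0.6533 + 0.2980i → escape time 7
(row=2, col=3): c = -0.3100 + 0.2980i → escape time 7
(row=3, col=0): c = -1.3400 + 0.0220i → escape time 7
(row=3, col=1): c = -0.9967 + 0.0220i → escape time 7
(row=3, col=2): c = -0.6533 + 0.0220i → escape time 7
(row=3, col=3): c = -0.3100 + 0.0220i → escape time 7
(row=4, col=0): c = -1.3400 + -0.2540i → escape time 7
(row=4, col=1): c = -0.9967 + -0.2540i → escape time 7
(row=4, col=2): c = -0.6533 + -0.2540i → escape time 7
(row=4, col=3): c = -0.3100 + -0.2540i → escape time 7
(row=5, col=0): c = -1.3400 + -0.5300i → escape time 3
(row=5, col=1): c = -0.9967 + -0.5300i → escape time 5
(row=5, col=2): c = -0.6533 + -0.5300i → escape time 7
(row=5, col=3): c = -0.3100 + -0.5300i → escape time 7

Answer: 3347
3577
6777
7777
7777
3577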